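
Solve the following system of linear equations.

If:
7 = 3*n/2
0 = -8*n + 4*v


Then:
n = 14/3
v = 28/3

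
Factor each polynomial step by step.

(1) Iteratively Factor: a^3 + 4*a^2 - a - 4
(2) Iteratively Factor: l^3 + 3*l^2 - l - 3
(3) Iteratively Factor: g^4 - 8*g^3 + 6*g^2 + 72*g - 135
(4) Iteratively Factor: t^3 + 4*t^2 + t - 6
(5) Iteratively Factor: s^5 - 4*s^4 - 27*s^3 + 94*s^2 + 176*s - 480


(1) = (a + 4)*(a^2 - 1) = (a - 1)*(a + 4)*(a + 1)
(2) = (l - 1)*(l^2 + 4*l + 3) = (l - 1)*(l + 3)*(l + 1)
(3) = (g + 3)*(g^3 - 11*g^2 + 39*g - 45) = (g - 5)*(g + 3)*(g^2 - 6*g + 9) = (g - 5)*(g - 3)*(g + 3)*(g - 3)
(4) = (t - 1)*(t^2 + 5*t + 6) = (t - 1)*(t + 3)*(t + 2)
(5) = (s - 4)*(s^4 - 27*s^2 - 14*s + 120) = (s - 4)*(s + 3)*(s^3 - 3*s^2 - 18*s + 40) = (s - 4)*(s - 2)*(s + 3)*(s^2 - s - 20) = (s - 5)*(s - 4)*(s - 2)*(s + 3)*(s + 4)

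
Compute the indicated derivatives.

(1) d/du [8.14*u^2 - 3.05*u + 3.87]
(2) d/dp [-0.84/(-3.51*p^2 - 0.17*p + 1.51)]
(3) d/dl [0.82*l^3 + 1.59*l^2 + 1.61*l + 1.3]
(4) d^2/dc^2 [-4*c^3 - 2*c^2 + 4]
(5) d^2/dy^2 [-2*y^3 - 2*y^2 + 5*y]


(1) = 16.28*u - 3.05
(2) = (-5.8968*p - 0.1428)/(3.51*p^2 + 0.17*p - 1.51)^2
(3) = 2.46*l^2 + 3.18*l + 1.61
(4) = -24*c - 4
(5) = -12*y - 4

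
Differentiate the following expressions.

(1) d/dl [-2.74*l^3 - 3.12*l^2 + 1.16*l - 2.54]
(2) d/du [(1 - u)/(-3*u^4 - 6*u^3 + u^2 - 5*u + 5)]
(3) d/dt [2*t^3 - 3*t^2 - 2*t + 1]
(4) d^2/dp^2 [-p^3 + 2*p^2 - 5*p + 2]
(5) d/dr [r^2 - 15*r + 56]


(1) = -8.22*l^2 - 6.24*l + 1.16
(2) = u*(-9*u^3 + 19*u - 2)/(9*u^8 + 36*u^7 + 30*u^6 + 18*u^5 + 31*u^4 - 70*u^3 + 35*u^2 - 50*u + 25)
(3) = 6*t^2 - 6*t - 2
(4) = 4 - 6*p
(5) = 2*r - 15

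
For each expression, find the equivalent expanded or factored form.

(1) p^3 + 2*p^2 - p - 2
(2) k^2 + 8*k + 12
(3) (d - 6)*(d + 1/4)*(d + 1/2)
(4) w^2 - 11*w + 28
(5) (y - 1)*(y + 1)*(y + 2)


(1) = (p - 1)*(p + 1)*(p + 2)
(2) = (k + 2)*(k + 6)
(3) = d^3 - 21*d^2/4 - 35*d/8 - 3/4
(4) = (w - 7)*(w - 4)
(5) = y^3 + 2*y^2 - y - 2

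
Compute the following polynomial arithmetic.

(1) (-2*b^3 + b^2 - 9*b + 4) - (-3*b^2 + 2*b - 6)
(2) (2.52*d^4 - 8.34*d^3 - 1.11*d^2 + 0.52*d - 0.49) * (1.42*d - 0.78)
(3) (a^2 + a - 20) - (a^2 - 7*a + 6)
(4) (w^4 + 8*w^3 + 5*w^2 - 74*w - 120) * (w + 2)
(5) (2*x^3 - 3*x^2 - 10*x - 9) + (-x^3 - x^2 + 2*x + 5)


(1) = -2*b^3 + 4*b^2 - 11*b + 10
(2) = 3.5784*d^5 - 13.8084*d^4 + 4.929*d^3 + 1.6042*d^2 - 1.1014*d + 0.3822
(3) = 8*a - 26
(4) = w^5 + 10*w^4 + 21*w^3 - 64*w^2 - 268*w - 240
(5) = x^3 - 4*x^2 - 8*x - 4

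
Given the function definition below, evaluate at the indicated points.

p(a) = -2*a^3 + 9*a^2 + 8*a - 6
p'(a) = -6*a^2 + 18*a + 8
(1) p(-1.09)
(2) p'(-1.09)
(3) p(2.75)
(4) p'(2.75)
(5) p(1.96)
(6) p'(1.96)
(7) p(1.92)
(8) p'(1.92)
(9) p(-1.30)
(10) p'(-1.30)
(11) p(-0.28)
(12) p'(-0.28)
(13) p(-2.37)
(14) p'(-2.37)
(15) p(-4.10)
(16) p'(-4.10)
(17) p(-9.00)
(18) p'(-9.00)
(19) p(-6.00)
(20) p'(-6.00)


(1) = -1.44
(2) = -18.75
(3) = 42.47
(4) = 12.12
(5) = 29.20
(6) = 20.23
(7) = 28.38
(8) = 20.44
(9) = 3.20
(10) = -25.54
(11) = -7.49
(12) = 2.49
(13) = 52.22
(14) = -68.36
(15) = 250.33
(16) = -166.66
(17) = 2109.00
(18) = -640.00
(19) = 702.00
(20) = -316.00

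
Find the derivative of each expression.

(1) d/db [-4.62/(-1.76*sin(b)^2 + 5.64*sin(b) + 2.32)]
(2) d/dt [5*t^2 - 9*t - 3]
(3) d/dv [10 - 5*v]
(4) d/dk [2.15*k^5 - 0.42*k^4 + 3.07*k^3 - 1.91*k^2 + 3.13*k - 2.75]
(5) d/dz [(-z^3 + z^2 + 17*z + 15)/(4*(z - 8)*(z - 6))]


(1) = (26.0568 - 16.2624*sin(b))*cos(b)/(-1.76*sin(b)^2 + 5.64*sin(b) + 2.32)^2
(2) = 10*t - 9
(3) = -5
(4) = 10.75*k^4 - 1.68*k^3 + 9.21*k^2 - 3.82*k + 3.13
(5) = (-z^4 + 28*z^3 - 175*z^2 + 66*z + 1026)/(4*(z^4 - 28*z^3 + 292*z^2 - 1344*z + 2304))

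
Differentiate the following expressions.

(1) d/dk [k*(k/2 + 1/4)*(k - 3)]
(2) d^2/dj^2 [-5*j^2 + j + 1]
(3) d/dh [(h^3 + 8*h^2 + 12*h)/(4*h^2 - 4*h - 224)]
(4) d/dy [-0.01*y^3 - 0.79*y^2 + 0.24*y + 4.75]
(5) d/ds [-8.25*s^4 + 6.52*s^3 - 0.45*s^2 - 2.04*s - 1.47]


(1) = 3*k^2/2 - 5*k/2 - 3/4
(2) = -10
(3) = (h^4 - 2*h^3 - 188*h^2 - 896*h - 672)/(4*(h^4 - 2*h^3 - 111*h^2 + 112*h + 3136))
(4) = -0.03*y^2 - 1.58*y + 0.24
(5) = -33.0*s^3 + 19.56*s^2 - 0.9*s - 2.04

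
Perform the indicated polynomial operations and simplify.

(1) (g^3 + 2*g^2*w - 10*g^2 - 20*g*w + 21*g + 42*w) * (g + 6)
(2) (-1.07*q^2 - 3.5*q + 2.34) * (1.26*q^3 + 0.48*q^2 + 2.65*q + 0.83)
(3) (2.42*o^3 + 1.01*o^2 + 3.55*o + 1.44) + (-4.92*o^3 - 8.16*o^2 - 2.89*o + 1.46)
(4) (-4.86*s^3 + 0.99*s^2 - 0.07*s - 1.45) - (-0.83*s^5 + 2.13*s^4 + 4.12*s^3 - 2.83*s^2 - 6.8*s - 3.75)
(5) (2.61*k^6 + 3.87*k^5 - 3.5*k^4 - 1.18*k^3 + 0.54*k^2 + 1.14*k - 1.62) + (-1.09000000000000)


(1) = g^4 + 2*g^3*w - 4*g^3 - 8*g^2*w - 39*g^2 - 78*g*w + 126*g + 252*w
(2) = -1.3482*q^5 - 4.9236*q^4 - 1.5671*q^3 - 9.0399*q^2 + 3.296*q + 1.9422
(3) = -2.5*o^3 - 7.15*o^2 + 0.66*o + 2.9
(4) = 0.83*s^5 - 2.13*s^4 - 8.98*s^3 + 3.82*s^2 + 6.73*s + 2.3
(5) = 2.61*k^6 + 3.87*k^5 - 3.5*k^4 - 1.18*k^3 + 0.54*k^2 + 1.14*k - 2.71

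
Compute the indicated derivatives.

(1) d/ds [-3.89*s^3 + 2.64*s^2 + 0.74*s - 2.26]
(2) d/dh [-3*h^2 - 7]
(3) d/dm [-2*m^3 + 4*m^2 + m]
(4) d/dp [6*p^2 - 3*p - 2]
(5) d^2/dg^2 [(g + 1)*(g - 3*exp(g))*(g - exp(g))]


(1) = -11.67*s^2 + 5.28*s + 0.74
(2) = -6*h
(3) = -6*m^2 + 8*m + 1
(4) = 12*p - 3
(5) = -4*g^2*exp(g) + 12*g*exp(2*g) - 20*g*exp(g) + 6*g + 24*exp(2*g) - 16*exp(g) + 2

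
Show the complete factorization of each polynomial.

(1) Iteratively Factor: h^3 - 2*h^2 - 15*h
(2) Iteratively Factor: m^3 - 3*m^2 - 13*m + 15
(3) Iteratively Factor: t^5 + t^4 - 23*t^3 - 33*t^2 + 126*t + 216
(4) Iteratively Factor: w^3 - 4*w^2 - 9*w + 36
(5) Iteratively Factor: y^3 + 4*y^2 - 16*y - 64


(1) = (h + 3)*(h^2 - 5*h) = (h - 5)*(h + 3)*(h)
(2) = (m - 5)*(m^2 + 2*m - 3) = (m - 5)*(m - 1)*(m + 3)
(3) = (t - 4)*(t^4 + 5*t^3 - 3*t^2 - 45*t - 54) = (t - 4)*(t + 2)*(t^3 + 3*t^2 - 9*t - 27) = (t - 4)*(t + 2)*(t + 3)*(t^2 - 9) = (t - 4)*(t + 2)*(t + 3)^2*(t - 3)
(4) = (w - 3)*(w^2 - w - 12) = (w - 3)*(w + 3)*(w - 4)
(5) = (y - 4)*(y^2 + 8*y + 16) = (y - 4)*(y + 4)*(y + 4)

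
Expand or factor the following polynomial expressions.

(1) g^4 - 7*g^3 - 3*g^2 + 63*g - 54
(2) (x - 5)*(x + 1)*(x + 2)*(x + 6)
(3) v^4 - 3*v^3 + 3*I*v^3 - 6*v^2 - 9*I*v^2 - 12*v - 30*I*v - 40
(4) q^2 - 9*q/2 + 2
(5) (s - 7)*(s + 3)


(1) = (g - 6)*(g - 3)*(g - 1)*(g + 3)
(2) = x^4 + 4*x^3 - 25*x^2 - 88*x - 60
(3) = (v - 5)*(v + 2)*(v - I)*(v + 4*I)
(4) = (q - 4)*(q - 1/2)
(5) = s^2 - 4*s - 21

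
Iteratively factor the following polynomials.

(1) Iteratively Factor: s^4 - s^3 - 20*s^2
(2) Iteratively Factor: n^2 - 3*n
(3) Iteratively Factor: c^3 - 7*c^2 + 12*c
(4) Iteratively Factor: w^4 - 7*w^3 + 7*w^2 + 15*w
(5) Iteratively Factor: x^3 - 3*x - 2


(1) = (s)*(s^3 - s^2 - 20*s) = s^2*(s^2 - s - 20) = s^2*(s + 4)*(s - 5)
(2) = (n - 3)*(n)
(3) = (c)*(c^2 - 7*c + 12) = c*(c - 3)*(c - 4)
(4) = (w - 5)*(w^3 - 2*w^2 - 3*w) = w*(w - 5)*(w^2 - 2*w - 3) = w*(w - 5)*(w + 1)*(w - 3)
(5) = (x - 2)*(x^2 + 2*x + 1) = (x - 2)*(x + 1)*(x + 1)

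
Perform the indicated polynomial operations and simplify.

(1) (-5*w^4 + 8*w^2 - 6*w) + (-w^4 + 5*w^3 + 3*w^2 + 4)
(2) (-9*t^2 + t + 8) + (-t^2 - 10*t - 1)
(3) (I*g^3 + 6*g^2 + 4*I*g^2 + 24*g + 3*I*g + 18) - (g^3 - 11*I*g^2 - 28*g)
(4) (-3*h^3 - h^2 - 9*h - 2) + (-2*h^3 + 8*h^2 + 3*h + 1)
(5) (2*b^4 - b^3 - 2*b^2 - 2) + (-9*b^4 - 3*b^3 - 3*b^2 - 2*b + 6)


(1) = -6*w^4 + 5*w^3 + 11*w^2 - 6*w + 4
(2) = -10*t^2 - 9*t + 7
(3) = -g^3 + I*g^3 + 6*g^2 + 15*I*g^2 + 52*g + 3*I*g + 18
(4) = -5*h^3 + 7*h^2 - 6*h - 1
(5) = -7*b^4 - 4*b^3 - 5*b^2 - 2*b + 4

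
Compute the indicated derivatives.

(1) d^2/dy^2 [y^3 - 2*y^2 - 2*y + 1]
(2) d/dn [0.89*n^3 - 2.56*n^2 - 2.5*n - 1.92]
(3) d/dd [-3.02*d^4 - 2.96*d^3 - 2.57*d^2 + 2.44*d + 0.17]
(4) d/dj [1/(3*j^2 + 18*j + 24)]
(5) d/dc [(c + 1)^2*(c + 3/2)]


(1) = 6*y - 4
(2) = 2.67*n^2 - 5.12*n - 2.5
(3) = -12.08*d^3 - 8.88*d^2 - 5.14*d + 2.44
(4) = 2*(-j - 3)/(3*(j^2 + 6*j + 8)^2)
(5) = (c + 1)*(3*c + 4)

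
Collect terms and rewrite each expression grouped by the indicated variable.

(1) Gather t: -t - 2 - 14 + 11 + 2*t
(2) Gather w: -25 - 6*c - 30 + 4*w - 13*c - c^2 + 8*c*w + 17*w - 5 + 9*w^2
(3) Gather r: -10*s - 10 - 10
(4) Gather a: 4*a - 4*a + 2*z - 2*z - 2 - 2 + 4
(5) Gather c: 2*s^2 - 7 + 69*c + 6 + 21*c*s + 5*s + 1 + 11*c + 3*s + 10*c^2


(1) = t - 5
(2) = -c^2 - 19*c + 9*w^2 + w*(8*c + 21) - 60
(3) = -10*s - 20
(4) = 0
(5) = 10*c^2 + c*(21*s + 80) + 2*s^2 + 8*s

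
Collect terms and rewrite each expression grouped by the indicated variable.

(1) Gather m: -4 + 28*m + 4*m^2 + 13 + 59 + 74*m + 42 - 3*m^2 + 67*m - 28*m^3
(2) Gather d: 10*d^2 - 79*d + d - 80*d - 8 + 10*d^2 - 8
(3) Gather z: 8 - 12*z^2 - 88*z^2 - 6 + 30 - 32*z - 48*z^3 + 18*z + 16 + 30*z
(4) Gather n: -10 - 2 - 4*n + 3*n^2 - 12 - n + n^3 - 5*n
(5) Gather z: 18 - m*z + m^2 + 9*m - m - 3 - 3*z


(1) = -28*m^3 + m^2 + 169*m + 110
(2) = 20*d^2 - 158*d - 16
(3) = -48*z^3 - 100*z^2 + 16*z + 48
(4) = n^3 + 3*n^2 - 10*n - 24
(5) = m^2 + 8*m + z*(-m - 3) + 15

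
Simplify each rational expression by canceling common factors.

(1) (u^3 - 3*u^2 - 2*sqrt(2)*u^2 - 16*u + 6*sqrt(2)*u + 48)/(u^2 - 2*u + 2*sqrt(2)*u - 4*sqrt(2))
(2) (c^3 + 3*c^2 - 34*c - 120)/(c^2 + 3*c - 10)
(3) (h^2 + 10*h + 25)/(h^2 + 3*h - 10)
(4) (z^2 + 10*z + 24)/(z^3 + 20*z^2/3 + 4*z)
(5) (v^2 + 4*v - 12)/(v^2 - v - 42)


(1) = (u^2 + u*(-4*sqrt(2) - 3) + 12*sqrt(2))/(u - 2)
(2) = (c^2 - 2*c - 24)/(c - 2)
(3) = (h + 5)/(h - 2)
(4) = (3*z + 12)/(3*z^2 + 2*z)
(5) = (v - 2)/(v - 7)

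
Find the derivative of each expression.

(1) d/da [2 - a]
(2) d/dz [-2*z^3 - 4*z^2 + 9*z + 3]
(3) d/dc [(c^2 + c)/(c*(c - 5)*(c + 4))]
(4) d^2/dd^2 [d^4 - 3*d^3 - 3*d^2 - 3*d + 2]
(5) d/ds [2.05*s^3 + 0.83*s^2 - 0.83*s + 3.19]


(1) = -1
(2) = -6*z^2 - 8*z + 9
(3) = (-c^2 - 2*c - 19)/(c^4 - 2*c^3 - 39*c^2 + 40*c + 400)
(4) = 12*d^2 - 18*d - 6
(5) = 6.15*s^2 + 1.66*s - 0.83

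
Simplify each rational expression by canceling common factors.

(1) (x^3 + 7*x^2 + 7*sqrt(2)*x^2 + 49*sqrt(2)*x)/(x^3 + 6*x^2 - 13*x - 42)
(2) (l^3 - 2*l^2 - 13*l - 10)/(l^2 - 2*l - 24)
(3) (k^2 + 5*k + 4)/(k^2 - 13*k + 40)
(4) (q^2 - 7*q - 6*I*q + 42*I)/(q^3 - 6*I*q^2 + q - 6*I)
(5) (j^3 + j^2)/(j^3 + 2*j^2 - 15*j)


(1) = (x^2 + 7*sqrt(2)*x)/(x^2 - x - 6)
(2) = (l^3 - 2*l^2 - 13*l - 10)/(l^2 - 2*l - 24)
(3) = (k^2 + 5*k + 4)/(k^2 - 13*k + 40)
(4) = (q - 7)/(q^2 + 1)
(5) = (j^2 + j)/(j^2 + 2*j - 15)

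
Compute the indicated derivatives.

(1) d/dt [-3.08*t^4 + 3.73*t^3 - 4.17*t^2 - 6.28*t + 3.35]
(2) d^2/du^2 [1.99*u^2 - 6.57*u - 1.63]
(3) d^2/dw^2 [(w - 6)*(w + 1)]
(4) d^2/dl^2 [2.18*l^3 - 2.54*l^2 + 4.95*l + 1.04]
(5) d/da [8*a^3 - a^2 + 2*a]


(1) = -12.32*t^3 + 11.19*t^2 - 8.34*t - 6.28
(2) = 3.98000000000000
(3) = 2
(4) = 13.08*l - 5.08
(5) = 24*a^2 - 2*a + 2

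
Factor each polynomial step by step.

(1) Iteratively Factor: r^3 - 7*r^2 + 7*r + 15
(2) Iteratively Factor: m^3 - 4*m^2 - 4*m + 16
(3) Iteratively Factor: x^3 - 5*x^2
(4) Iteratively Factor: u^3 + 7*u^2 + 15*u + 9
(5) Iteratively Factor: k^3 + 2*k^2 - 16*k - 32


(1) = (r - 5)*(r^2 - 2*r - 3) = (r - 5)*(r + 1)*(r - 3)
(2) = (m - 4)*(m^2 - 4) = (m - 4)*(m + 2)*(m - 2)
(3) = (x)*(x^2 - 5*x) = x^2*(x - 5)
(4) = (u + 1)*(u^2 + 6*u + 9) = (u + 1)*(u + 3)*(u + 3)
(5) = (k + 4)*(k^2 - 2*k - 8) = (k - 4)*(k + 4)*(k + 2)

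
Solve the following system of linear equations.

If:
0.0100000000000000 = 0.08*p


Then:
p = 0.12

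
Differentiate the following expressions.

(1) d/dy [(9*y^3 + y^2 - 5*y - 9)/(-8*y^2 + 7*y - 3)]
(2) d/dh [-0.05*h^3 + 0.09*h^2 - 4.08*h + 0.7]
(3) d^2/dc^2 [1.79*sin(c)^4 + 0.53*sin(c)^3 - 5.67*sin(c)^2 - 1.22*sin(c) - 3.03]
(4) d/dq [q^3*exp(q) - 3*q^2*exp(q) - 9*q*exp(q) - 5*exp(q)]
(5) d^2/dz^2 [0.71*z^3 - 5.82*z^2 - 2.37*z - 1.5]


(1) = 6*(-12*y^4 + 21*y^3 - 19*y^2 - 25*y + 13)/(64*y^4 - 112*y^3 + 97*y^2 - 42*y + 9)
(2) = -0.15*h^2 + 0.18*h - 4.08
(3) = -28.64*sin(c)^4 - 4.77*sin(c)^3 + 44.16*sin(c)^2 + 4.4*sin(c) - 11.34
(4) = (q^3 - 15*q - 14)*exp(q)
(5) = 4.26*z - 11.64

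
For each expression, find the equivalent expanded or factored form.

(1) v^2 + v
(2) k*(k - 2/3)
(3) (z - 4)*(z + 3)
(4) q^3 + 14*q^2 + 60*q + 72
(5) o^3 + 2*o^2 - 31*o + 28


(1) = v*(v + 1)
(2) = k^2 - 2*k/3
(3) = z^2 - z - 12
(4) = (q + 2)*(q + 6)^2
(5) = (o - 4)*(o - 1)*(o + 7)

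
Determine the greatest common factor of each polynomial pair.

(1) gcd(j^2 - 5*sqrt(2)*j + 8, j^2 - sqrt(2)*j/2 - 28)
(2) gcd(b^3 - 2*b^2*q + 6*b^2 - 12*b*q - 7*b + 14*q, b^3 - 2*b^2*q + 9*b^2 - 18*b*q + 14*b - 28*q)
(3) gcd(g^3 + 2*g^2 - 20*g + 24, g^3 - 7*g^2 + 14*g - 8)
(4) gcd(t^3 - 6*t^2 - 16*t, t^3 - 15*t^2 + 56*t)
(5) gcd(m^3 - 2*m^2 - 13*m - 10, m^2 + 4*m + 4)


(1) = gcd((j - 4*sqrt(2))*(j - sqrt(2)), (j - 4*sqrt(2))*(j + 7*sqrt(2)/2)) = j - 4*sqrt(2)
(2) = gcd((b - 1)*(b + 7)*(b - 2*q), (b + 2)*(b + 7)*(b - 2*q)) = -b^2 + 2*b*q - 7*b + 14*q
(3) = g - 2
(4) = gcd(t*(t - 8)*(t + 2), t*(t - 8)*(t - 7)) = t^2 - 8*t
(5) = gcd((m - 5)*(m + 1)*(m + 2), (m + 2)^2) = m + 2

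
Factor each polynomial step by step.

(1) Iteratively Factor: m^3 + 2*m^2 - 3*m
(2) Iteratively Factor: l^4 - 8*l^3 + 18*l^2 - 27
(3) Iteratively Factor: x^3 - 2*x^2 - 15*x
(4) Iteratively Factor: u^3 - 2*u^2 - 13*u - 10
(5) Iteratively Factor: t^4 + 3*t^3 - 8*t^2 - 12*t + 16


(1) = (m - 1)*(m^2 + 3*m) = m*(m - 1)*(m + 3)
(2) = (l - 3)*(l^3 - 5*l^2 + 3*l + 9) = (l - 3)*(l + 1)*(l^2 - 6*l + 9) = (l - 3)^2*(l + 1)*(l - 3)
(3) = (x)*(x^2 - 2*x - 15) = x*(x + 3)*(x - 5)
(4) = (u - 5)*(u^2 + 3*u + 2) = (u - 5)*(u + 1)*(u + 2)
(5) = (t + 2)*(t^3 + t^2 - 10*t + 8) = (t - 1)*(t + 2)*(t^2 + 2*t - 8) = (t - 1)*(t + 2)*(t + 4)*(t - 2)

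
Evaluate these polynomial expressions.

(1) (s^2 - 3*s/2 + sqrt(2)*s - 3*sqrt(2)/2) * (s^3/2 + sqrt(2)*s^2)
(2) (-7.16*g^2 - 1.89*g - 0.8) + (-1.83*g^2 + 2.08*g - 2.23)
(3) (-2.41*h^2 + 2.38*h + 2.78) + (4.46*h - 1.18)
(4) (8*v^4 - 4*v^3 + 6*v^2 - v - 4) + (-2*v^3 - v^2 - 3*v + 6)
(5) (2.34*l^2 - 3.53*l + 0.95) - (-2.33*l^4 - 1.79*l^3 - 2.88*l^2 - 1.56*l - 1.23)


(1) = s^5/2 - 3*s^4/4 + 3*sqrt(2)*s^4/2 - 9*sqrt(2)*s^3/4 + 2*s^3 - 3*s^2
(2) = -8.99*g^2 + 0.19*g - 3.03
(3) = -2.41*h^2 + 6.84*h + 1.6
(4) = 8*v^4 - 6*v^3 + 5*v^2 - 4*v + 2
(5) = 2.33*l^4 + 1.79*l^3 + 5.22*l^2 - 1.97*l + 2.18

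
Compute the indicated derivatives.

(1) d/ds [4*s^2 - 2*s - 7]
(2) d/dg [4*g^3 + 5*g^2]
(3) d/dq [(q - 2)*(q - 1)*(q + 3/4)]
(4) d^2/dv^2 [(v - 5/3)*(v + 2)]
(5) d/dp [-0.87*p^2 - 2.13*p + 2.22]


(1) = 8*s - 2
(2) = 2*g*(6*g + 5)
(3) = 3*q^2 - 9*q/2 - 1/4
(4) = 2
(5) = -1.74*p - 2.13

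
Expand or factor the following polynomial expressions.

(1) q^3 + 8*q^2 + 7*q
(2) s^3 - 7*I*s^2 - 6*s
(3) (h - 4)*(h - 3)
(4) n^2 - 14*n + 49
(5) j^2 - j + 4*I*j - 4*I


(1) = q*(q + 1)*(q + 7)
(2) = s*(s - 6*I)*(s - I)
(3) = h^2 - 7*h + 12
(4) = (n - 7)^2
(5) = (j - 1)*(j + 4*I)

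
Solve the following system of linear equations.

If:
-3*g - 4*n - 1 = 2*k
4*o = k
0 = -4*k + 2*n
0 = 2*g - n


Then:
g = -1/13
k = -1/13
n = -2/13
o = -1/52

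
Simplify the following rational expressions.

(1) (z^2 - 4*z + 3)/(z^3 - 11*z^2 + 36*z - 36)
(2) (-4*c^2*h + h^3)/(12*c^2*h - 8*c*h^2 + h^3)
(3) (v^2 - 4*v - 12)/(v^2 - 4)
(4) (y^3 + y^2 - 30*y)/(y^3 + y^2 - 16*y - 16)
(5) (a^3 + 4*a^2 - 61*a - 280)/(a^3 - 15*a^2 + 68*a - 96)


(1) = (z - 1)/(z^2 - 8*z + 12)
(2) = (-2*c - h)/(6*c - h)
(3) = (v - 6)/(v - 2)
(4) = (y^3 + y^2 - 30*y)/(y^3 + y^2 - 16*y - 16)
(5) = (a^2 + 12*a + 35)/(a^2 - 7*a + 12)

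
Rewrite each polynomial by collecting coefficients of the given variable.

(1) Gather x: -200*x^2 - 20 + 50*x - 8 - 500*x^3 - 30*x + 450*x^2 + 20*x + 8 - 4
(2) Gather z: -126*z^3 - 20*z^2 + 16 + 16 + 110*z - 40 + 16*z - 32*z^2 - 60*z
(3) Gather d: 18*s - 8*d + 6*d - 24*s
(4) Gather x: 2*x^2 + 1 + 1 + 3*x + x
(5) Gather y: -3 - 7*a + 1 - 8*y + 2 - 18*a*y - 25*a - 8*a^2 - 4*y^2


(1) = -500*x^3 + 250*x^2 + 40*x - 24
(2) = -126*z^3 - 52*z^2 + 66*z - 8
(3) = -2*d - 6*s
(4) = 2*x^2 + 4*x + 2
(5) = -8*a^2 - 32*a - 4*y^2 + y*(-18*a - 8)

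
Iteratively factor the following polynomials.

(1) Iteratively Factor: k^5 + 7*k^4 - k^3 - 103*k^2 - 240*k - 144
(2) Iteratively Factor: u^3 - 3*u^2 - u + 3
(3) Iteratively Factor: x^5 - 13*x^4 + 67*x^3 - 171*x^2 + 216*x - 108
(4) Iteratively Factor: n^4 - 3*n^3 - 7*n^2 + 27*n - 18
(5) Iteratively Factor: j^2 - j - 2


(1) = (k - 4)*(k^4 + 11*k^3 + 43*k^2 + 69*k + 36) = (k - 4)*(k + 3)*(k^3 + 8*k^2 + 19*k + 12) = (k - 4)*(k + 3)*(k + 4)*(k^2 + 4*k + 3) = (k - 4)*(k + 1)*(k + 3)*(k + 4)*(k + 3)
(2) = (u - 3)*(u^2 - 1) = (u - 3)*(u - 1)*(u + 1)
(3) = (x - 2)*(x^4 - 11*x^3 + 45*x^2 - 81*x + 54) = (x - 2)^2*(x^3 - 9*x^2 + 27*x - 27) = (x - 3)*(x - 2)^2*(x^2 - 6*x + 9) = (x - 3)^2*(x - 2)^2*(x - 3)
(4) = (n - 1)*(n^3 - 2*n^2 - 9*n + 18) = (n - 2)*(n - 1)*(n^2 - 9) = (n - 2)*(n - 1)*(n + 3)*(n - 3)
(5) = (j + 1)*(j - 2)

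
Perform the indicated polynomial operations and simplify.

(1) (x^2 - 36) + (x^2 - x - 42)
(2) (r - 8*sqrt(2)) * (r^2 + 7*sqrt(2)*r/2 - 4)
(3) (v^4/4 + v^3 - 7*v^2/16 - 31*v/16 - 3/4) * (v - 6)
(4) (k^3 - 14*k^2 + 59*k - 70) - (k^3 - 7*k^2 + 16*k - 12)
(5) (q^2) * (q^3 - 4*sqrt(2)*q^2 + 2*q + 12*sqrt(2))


(1) = 2*x^2 - x - 78
(2) = r^3 - 9*sqrt(2)*r^2/2 - 60*r + 32*sqrt(2)
(3) = v^5/4 - v^4/2 - 103*v^3/16 + 11*v^2/16 + 87*v/8 + 9/2
(4) = -7*k^2 + 43*k - 58
(5) = q^5 - 4*sqrt(2)*q^4 + 2*q^3 + 12*sqrt(2)*q^2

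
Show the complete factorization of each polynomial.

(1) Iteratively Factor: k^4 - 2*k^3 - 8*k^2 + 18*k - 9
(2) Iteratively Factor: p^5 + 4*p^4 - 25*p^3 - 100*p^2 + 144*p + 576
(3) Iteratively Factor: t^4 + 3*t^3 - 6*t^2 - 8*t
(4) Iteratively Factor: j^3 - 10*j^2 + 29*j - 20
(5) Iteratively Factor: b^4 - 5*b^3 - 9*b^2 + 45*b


(1) = (k - 1)*(k^3 - k^2 - 9*k + 9) = (k - 1)*(k + 3)*(k^2 - 4*k + 3) = (k - 1)^2*(k + 3)*(k - 3)
(2) = (p + 4)*(p^4 - 25*p^2 + 144) = (p + 4)^2*(p^3 - 4*p^2 - 9*p + 36) = (p - 3)*(p + 4)^2*(p^2 - p - 12) = (p - 3)*(p + 3)*(p + 4)^2*(p - 4)
(3) = (t - 2)*(t^3 + 5*t^2 + 4*t) = t*(t - 2)*(t^2 + 5*t + 4) = t*(t - 2)*(t + 1)*(t + 4)
(4) = (j - 4)*(j^2 - 6*j + 5) = (j - 4)*(j - 1)*(j - 5)
(5) = (b)*(b^3 - 5*b^2 - 9*b + 45) = b*(b - 3)*(b^2 - 2*b - 15) = b*(b - 5)*(b - 3)*(b + 3)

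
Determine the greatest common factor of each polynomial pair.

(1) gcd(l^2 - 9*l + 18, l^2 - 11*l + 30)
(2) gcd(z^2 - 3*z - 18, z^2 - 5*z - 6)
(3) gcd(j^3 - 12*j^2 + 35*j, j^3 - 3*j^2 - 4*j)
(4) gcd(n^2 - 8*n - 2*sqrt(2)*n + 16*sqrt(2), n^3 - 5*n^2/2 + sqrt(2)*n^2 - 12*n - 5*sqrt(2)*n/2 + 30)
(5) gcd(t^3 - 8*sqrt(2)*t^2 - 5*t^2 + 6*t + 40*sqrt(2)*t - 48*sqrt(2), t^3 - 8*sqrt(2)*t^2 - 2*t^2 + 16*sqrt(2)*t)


(1) = gcd((l - 6)*(l - 3), (l - 6)*(l - 5)) = l - 6
(2) = z - 6
(3) = j
(4) = n - 2*sqrt(2)
(5) = gcd((t - 3)*(t - 2)*(t - 8*sqrt(2)), t*(t - 2)*(t - 8*sqrt(2))) = t^2 + t*(-8*sqrt(2) - 2) + 16*sqrt(2)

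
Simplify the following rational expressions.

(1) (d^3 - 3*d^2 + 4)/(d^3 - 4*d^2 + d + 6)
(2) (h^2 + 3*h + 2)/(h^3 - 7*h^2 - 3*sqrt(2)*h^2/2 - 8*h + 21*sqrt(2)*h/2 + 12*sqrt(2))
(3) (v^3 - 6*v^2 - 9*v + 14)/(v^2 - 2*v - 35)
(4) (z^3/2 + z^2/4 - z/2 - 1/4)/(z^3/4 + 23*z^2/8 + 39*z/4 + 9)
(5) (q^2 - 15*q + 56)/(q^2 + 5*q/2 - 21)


(1) = (d - 2)/(d - 3)
(2) = (2*h + 4)/(2*h^2 + h*(-16 - 3*sqrt(2)) + 24*sqrt(2))
(3) = (v^2 + v - 2)/(v + 5)
(4) = (4*z^3 + 2*z^2 - 4*z - 2)/(2*z^3 + 23*z^2 + 78*z + 72)
(5) = (2*q^2 - 30*q + 112)/(2*q^2 + 5*q - 42)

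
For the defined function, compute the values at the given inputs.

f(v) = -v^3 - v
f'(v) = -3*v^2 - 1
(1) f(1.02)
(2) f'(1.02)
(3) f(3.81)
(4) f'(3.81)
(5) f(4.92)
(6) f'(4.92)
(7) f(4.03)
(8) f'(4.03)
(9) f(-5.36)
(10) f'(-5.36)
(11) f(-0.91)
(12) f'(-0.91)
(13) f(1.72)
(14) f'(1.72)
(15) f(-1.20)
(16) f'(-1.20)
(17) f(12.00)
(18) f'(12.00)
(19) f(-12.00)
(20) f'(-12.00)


(1) = -2.08
(2) = -4.12
(3) = -59.12
(4) = -44.55
(5) = -124.02
(6) = -73.62
(7) = -69.48
(8) = -49.72
(9) = 159.35
(10) = -87.19
(11) = 1.66
(12) = -3.48
(13) = -6.81
(14) = -9.88
(15) = 2.93
(16) = -5.32
(17) = -1740.00
(18) = -433.00
(19) = 1740.00
(20) = -433.00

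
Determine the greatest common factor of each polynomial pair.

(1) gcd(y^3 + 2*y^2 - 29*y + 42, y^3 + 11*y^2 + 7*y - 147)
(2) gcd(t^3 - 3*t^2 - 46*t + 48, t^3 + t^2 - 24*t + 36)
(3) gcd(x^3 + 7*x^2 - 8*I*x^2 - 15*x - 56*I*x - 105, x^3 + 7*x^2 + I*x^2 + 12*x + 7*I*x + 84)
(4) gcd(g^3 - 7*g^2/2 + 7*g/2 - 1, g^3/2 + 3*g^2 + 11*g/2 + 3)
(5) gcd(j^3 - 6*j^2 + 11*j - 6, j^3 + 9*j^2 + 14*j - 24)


(1) = y^2 + 4*y - 21
(2) = t + 6
(3) = x^2 + x*(7 - 3*I) - 21*I
(4) = gcd((g - 2)*(g - 1)*(g - 1/2), (g/2 + 1/2)*(g + 2)*(g + 3)) = 1
(5) = gcd((j - 3)*(j - 2)*(j - 1), (j - 1)*(j + 4)*(j + 6)) = j - 1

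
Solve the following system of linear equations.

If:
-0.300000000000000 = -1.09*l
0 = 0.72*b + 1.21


Then:
b = -1.68
l = 0.28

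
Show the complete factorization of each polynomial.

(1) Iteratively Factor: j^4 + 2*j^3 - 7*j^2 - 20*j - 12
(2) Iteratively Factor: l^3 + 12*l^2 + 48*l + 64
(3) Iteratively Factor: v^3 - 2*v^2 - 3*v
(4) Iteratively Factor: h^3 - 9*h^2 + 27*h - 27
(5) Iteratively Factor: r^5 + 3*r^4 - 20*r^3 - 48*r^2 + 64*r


(1) = (j - 3)*(j^3 + 5*j^2 + 8*j + 4) = (j - 3)*(j + 2)*(j^2 + 3*j + 2) = (j - 3)*(j + 1)*(j + 2)*(j + 2)
(2) = (l + 4)*(l^2 + 8*l + 16) = (l + 4)^2*(l + 4)
(3) = (v + 1)*(v^2 - 3*v) = (v - 3)*(v + 1)*(v)
(4) = (h - 3)*(h^2 - 6*h + 9) = (h - 3)^2*(h - 3)
(5) = (r - 1)*(r^4 + 4*r^3 - 16*r^2 - 64*r) = (r - 1)*(r + 4)*(r^3 - 16*r) = r*(r - 1)*(r + 4)*(r^2 - 16) = r*(r - 4)*(r - 1)*(r + 4)*(r + 4)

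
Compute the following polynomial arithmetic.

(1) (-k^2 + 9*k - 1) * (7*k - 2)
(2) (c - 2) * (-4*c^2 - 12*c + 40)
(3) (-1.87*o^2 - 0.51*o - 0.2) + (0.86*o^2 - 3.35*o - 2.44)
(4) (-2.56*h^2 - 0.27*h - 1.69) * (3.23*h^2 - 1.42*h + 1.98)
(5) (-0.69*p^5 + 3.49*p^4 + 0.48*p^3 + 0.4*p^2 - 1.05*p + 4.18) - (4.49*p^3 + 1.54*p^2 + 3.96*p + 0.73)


(1) = -7*k^3 + 65*k^2 - 25*k + 2
(2) = -4*c^3 - 4*c^2 + 64*c - 80
(3) = -1.01*o^2 - 3.86*o - 2.64
(4) = -8.2688*h^4 + 2.7631*h^3 - 10.1441*h^2 + 1.8652*h - 3.3462
(5) = -0.69*p^5 + 3.49*p^4 - 4.01*p^3 - 1.14*p^2 - 5.01*p + 3.45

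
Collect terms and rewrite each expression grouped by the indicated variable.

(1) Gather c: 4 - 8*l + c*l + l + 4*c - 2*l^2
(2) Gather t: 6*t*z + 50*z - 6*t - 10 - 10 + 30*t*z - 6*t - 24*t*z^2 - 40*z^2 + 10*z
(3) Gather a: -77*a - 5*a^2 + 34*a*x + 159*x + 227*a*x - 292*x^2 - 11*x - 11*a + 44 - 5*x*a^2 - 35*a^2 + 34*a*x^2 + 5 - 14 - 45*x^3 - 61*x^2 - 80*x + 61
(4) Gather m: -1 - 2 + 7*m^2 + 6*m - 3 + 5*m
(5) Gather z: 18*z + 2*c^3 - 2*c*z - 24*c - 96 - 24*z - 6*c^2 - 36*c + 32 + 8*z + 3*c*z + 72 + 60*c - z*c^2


(1) = c*(l + 4) - 2*l^2 - 7*l + 4
(2) = t*(-24*z^2 + 36*z - 12) - 40*z^2 + 60*z - 20
(3) = a^2*(-5*x - 40) + a*(34*x^2 + 261*x - 88) - 45*x^3 - 353*x^2 + 68*x + 96
(4) = 7*m^2 + 11*m - 6
(5) = 2*c^3 - 6*c^2 + z*(-c^2 + c + 2) + 8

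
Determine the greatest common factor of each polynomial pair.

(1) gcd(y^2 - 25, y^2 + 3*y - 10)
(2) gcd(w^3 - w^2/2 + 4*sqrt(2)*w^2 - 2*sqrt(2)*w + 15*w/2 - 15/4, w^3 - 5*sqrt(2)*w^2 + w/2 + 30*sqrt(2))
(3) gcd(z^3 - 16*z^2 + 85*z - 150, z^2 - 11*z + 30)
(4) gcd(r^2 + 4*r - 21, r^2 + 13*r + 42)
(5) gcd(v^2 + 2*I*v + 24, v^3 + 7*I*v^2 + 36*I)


(1) = y + 5
(2) = w + 3*sqrt(2)/2
(3) = z^2 - 11*z + 30
(4) = r + 7
(5) = gcd((v - 4*I)*(v + 6*I), (v - 2*I)*(v + 3*I)*(v + 6*I)) = v + 6*I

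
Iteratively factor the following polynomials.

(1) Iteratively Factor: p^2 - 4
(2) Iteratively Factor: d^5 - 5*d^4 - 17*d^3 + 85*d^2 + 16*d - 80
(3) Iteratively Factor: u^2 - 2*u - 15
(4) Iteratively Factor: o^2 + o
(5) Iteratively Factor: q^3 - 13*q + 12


(1) = (p - 2)*(p + 2)
(2) = (d - 5)*(d^4 - 17*d^2 + 16) = (d - 5)*(d - 4)*(d^3 + 4*d^2 - d - 4) = (d - 5)*(d - 4)*(d - 1)*(d^2 + 5*d + 4) = (d - 5)*(d - 4)*(d - 1)*(d + 1)*(d + 4)
(3) = (u + 3)*(u - 5)
(4) = (o + 1)*(o)
(5) = (q + 4)*(q^2 - 4*q + 3) = (q - 1)*(q + 4)*(q - 3)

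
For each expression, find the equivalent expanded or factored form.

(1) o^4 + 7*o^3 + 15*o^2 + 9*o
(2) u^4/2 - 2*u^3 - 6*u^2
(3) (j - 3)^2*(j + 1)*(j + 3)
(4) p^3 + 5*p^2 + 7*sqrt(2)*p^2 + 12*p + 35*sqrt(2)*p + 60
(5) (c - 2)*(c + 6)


(1) = o*(o + 1)*(o + 3)^2
(2) = u^2*(u/2 + 1)*(u - 6)
(3) = j^4 - 2*j^3 - 12*j^2 + 18*j + 27
(4) = (p + 5)*(p + sqrt(2))*(p + 6*sqrt(2))
(5) = c^2 + 4*c - 12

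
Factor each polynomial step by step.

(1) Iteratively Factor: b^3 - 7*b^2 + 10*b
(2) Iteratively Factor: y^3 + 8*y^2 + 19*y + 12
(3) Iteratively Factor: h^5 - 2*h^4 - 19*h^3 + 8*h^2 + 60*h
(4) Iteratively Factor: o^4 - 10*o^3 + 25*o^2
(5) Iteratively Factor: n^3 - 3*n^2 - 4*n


(1) = (b)*(b^2 - 7*b + 10) = b*(b - 5)*(b - 2)
(2) = (y + 1)*(y^2 + 7*y + 12) = (y + 1)*(y + 3)*(y + 4)
(3) = (h + 2)*(h^4 - 4*h^3 - 11*h^2 + 30*h) = (h - 5)*(h + 2)*(h^3 + h^2 - 6*h) = h*(h - 5)*(h + 2)*(h^2 + h - 6) = h*(h - 5)*(h - 2)*(h + 2)*(h + 3)
(4) = (o)*(o^3 - 10*o^2 + 25*o) = o*(o - 5)*(o^2 - 5*o) = o^2*(o - 5)*(o - 5)
(5) = (n + 1)*(n^2 - 4*n) = (n - 4)*(n + 1)*(n)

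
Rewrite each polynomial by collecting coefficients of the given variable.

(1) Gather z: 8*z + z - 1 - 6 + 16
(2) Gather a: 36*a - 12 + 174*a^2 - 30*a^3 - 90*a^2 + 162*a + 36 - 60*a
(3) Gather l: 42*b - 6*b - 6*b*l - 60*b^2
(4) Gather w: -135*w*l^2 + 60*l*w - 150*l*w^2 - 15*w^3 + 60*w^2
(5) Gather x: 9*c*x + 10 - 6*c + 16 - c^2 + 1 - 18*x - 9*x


(1) = 9*z + 9
(2) = -30*a^3 + 84*a^2 + 138*a + 24
(3) = -60*b^2 - 6*b*l + 36*b
(4) = -15*w^3 + w^2*(60 - 150*l) + w*(-135*l^2 + 60*l)
(5) = -c^2 - 6*c + x*(9*c - 27) + 27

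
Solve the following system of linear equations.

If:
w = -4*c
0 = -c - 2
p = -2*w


Then:
c = -2
p = -16
w = 8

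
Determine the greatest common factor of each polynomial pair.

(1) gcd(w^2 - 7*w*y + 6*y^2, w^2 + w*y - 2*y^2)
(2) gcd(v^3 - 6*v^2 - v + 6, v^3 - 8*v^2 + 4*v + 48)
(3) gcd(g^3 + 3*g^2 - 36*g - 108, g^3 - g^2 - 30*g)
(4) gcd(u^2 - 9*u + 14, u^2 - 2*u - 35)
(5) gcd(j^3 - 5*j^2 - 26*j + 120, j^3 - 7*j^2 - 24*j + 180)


(1) = -w + y
(2) = gcd((v - 6)*(v - 1)*(v + 1), (v - 6)*(v - 4)*(v + 2)) = v - 6
(3) = g - 6
(4) = gcd((u - 7)*(u - 2), (u - 7)*(u + 5)) = u - 7
(5) = j^2 - j - 30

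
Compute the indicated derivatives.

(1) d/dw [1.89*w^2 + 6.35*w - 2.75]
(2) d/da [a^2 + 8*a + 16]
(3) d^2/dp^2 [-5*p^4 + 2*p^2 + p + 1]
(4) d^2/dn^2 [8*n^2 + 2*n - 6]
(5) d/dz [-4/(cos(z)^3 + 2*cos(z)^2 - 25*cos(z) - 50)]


(1) = 3.78*w + 6.35
(2) = 2*a + 8
(3) = 4 - 60*p^2
(4) = 16
(5) = 4*(-3*cos(z)^2 - 4*cos(z) + 25)*sin(z)/(cos(z)^3 + 2*cos(z)^2 - 25*cos(z) - 50)^2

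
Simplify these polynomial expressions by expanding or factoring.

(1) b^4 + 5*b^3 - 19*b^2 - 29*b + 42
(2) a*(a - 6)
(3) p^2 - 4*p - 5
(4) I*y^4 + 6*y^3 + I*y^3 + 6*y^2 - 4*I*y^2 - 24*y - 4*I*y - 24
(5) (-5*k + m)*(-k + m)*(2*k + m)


(1) = (b - 3)*(b - 1)*(b + 2)*(b + 7)
(2) = a^2 - 6*a
(3) = (p - 5)*(p + 1)
(4) = (y - 2)*(y + 2)*(y - 6*I)*(I*y + I)
(5) = 10*k^3 - 7*k^2*m - 4*k*m^2 + m^3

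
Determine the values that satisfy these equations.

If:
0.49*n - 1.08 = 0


Then:
n = 2.20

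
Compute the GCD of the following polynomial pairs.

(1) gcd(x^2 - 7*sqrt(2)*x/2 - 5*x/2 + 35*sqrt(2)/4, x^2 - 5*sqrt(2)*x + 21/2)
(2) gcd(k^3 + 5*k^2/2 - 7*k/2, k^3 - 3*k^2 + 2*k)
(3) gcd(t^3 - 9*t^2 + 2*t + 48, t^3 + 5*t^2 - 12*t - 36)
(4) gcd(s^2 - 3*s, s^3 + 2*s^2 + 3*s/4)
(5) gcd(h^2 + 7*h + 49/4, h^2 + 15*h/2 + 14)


(1) = gcd((x - 5/2)*(x - 7*sqrt(2)/2), (x - 7*sqrt(2)/2)*(x - 3*sqrt(2)/2)) = x - 7*sqrt(2)/2
(2) = gcd(k*(k - 1)*(k + 7/2), k*(k - 2)*(k - 1)) = k^2 - k
(3) = gcd((t - 8)*(t - 3)*(t + 2), (t - 3)*(t + 2)*(t + 6)) = t^2 - t - 6
(4) = gcd(s*(s - 3), s*(s + 1/2)*(s + 3/2)) = s
(5) = gcd((h + 7/2)^2, (h + 7/2)*(h + 4)) = h + 7/2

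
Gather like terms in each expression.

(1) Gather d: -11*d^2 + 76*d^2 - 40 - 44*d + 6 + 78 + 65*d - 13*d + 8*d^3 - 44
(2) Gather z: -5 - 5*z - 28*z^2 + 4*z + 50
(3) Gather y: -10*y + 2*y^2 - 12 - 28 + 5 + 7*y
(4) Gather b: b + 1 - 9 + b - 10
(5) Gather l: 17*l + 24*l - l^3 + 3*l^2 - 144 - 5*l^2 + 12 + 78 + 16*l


(1) = 8*d^3 + 65*d^2 + 8*d
(2) = -28*z^2 - z + 45
(3) = 2*y^2 - 3*y - 35
(4) = 2*b - 18
(5) = -l^3 - 2*l^2 + 57*l - 54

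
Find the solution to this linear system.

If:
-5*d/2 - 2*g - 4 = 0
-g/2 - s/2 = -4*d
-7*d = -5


Then:
d = 5/7
g = -81/28
s = 241/28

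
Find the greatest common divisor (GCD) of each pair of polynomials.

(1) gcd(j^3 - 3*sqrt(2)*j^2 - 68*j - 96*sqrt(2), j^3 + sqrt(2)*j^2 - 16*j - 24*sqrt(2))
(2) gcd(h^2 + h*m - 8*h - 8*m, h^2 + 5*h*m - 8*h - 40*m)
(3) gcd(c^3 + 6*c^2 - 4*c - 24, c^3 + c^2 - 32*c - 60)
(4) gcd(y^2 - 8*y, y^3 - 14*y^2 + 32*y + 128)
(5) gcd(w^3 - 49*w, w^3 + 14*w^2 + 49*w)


(1) = gcd((j - 8*sqrt(2))*(j + 2*sqrt(2))*(j + 3*sqrt(2)), (j - 3*sqrt(2))*(j + 2*sqrt(2))^2) = j + 2*sqrt(2)
(2) = h - 8
(3) = c + 2
(4) = y - 8
(5) = w^2 + 7*w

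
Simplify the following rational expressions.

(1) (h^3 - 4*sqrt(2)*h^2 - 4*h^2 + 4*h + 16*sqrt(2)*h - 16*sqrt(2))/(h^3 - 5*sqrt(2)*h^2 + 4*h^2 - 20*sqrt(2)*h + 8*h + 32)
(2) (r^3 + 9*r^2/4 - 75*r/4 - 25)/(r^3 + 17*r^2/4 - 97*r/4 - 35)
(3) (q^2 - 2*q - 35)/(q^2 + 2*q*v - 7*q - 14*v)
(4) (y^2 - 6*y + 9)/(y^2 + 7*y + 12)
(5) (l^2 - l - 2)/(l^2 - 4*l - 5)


(1) = (h^2 - 4*h + 4)/(h^2 + h*(4 - sqrt(2)) - 4*sqrt(2))
(2) = (r + 5)/(r + 7)
(3) = (q + 5)/(q + 2*v)
(4) = (y^2 - 6*y + 9)/(y^2 + 7*y + 12)
(5) = (l - 2)/(l - 5)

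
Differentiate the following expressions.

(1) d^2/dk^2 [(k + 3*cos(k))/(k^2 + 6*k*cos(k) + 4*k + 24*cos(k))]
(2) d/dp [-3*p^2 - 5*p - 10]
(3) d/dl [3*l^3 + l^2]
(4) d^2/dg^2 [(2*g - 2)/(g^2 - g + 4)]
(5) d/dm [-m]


(1) = (3*k^4*cos(k) - 12*k^3*sin(k) + 24*k^3*cos(k) - 9*k^3*cos(2*k) + 29*k^3 - 72*k^2*sin(k) + 66*k^2*cos(k) - 72*k^2*cos(2*k) + 216*k^2 - 96*k*sin(k) + 72*k*sin(2*k) - 72*k*cos(k) - 90*k*cos(2*k) + 486*k + 288*sin(2*k) + 66*cos(k) - 72*cos(2*k) + 54*cos(3*k) - 72)/((k + 4)^3*(k + 6*cos(k))^3)
(2) = -6*p - 5
(3) = l*(9*l + 2)
(4) = 4*((2 - 3*g)*(g^2 - g + 4) + (g - 1)*(2*g - 1)^2)/(g^2 - g + 4)^3
(5) = -1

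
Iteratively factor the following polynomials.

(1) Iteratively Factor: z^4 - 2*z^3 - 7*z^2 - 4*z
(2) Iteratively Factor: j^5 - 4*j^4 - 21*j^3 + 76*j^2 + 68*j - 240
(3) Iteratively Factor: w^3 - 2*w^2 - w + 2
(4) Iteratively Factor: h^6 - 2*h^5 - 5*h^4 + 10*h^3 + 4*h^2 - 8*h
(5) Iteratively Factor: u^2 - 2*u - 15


(1) = (z + 1)*(z^3 - 3*z^2 - 4*z) = z*(z + 1)*(z^2 - 3*z - 4) = z*(z - 4)*(z + 1)*(z + 1)
(2) = (j - 3)*(j^4 - j^3 - 24*j^2 + 4*j + 80) = (j - 3)*(j - 2)*(j^3 + j^2 - 22*j - 40) = (j - 3)*(j - 2)*(j + 2)*(j^2 - j - 20) = (j - 5)*(j - 3)*(j - 2)*(j + 2)*(j + 4)
(3) = (w + 1)*(w^2 - 3*w + 2) = (w - 1)*(w + 1)*(w - 2)
(4) = (h + 2)*(h^5 - 4*h^4 + 3*h^3 + 4*h^2 - 4*h) = h*(h + 2)*(h^4 - 4*h^3 + 3*h^2 + 4*h - 4) = h*(h - 2)*(h + 2)*(h^3 - 2*h^2 - h + 2) = h*(h - 2)^2*(h + 2)*(h^2 - 1) = h*(h - 2)^2*(h - 1)*(h + 2)*(h + 1)
(5) = (u + 3)*(u - 5)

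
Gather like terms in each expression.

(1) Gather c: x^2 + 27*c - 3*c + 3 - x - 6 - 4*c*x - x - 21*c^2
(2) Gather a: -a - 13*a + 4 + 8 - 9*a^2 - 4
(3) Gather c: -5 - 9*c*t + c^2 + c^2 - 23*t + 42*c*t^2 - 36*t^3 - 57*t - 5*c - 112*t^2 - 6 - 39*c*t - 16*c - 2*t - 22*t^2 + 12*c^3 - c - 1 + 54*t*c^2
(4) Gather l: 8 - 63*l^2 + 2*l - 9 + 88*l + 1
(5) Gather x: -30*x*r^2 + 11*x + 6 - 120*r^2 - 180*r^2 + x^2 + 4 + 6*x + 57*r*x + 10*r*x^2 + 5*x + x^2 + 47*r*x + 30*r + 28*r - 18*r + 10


(1) = -21*c^2 + c*(24 - 4*x) + x^2 - 2*x - 3
(2) = -9*a^2 - 14*a + 8
(3) = 12*c^3 + c^2*(54*t + 2) + c*(42*t^2 - 48*t - 22) - 36*t^3 - 134*t^2 - 82*t - 12
(4) = -63*l^2 + 90*l
(5) = -300*r^2 + 40*r + x^2*(10*r + 2) + x*(-30*r^2 + 104*r + 22) + 20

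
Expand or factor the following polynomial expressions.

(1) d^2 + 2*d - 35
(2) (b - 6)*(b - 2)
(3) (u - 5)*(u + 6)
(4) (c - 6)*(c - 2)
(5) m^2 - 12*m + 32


(1) = (d - 5)*(d + 7)
(2) = b^2 - 8*b + 12
(3) = u^2 + u - 30
(4) = c^2 - 8*c + 12
(5) = (m - 8)*(m - 4)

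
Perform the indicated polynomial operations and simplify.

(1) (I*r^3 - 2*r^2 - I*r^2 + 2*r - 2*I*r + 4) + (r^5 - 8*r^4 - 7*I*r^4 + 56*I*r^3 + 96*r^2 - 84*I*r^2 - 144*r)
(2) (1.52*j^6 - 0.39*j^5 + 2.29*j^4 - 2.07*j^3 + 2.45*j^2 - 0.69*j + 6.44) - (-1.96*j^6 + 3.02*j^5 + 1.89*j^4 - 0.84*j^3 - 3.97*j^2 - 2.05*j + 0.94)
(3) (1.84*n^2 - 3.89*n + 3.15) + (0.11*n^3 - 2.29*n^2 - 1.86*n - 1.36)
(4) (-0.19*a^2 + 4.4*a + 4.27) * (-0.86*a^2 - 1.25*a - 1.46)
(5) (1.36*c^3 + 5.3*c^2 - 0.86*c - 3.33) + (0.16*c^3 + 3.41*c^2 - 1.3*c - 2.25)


(1) = r^5 - 8*r^4 - 7*I*r^4 + 57*I*r^3 + 94*r^2 - 85*I*r^2 - 142*r - 2*I*r + 4
(2) = 3.48*j^6 - 3.41*j^5 + 0.4*j^4 - 1.23*j^3 + 6.42*j^2 + 1.36*j + 5.5
(3) = 0.11*n^3 - 0.45*n^2 - 5.75*n + 1.79
(4) = 0.1634*a^4 - 3.5465*a^3 - 8.8948*a^2 - 11.7615*a - 6.2342
(5) = 1.52*c^3 + 8.71*c^2 - 2.16*c - 5.58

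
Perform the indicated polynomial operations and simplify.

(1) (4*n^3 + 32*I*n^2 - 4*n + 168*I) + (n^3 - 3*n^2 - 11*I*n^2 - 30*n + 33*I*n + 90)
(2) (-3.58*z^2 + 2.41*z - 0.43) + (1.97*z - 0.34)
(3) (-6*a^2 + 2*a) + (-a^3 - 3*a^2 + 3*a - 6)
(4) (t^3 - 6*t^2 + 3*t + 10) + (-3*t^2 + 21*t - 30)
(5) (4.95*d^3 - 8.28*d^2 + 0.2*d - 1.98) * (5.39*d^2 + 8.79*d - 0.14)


(1) = 5*n^3 - 3*n^2 + 21*I*n^2 - 34*n + 33*I*n + 90 + 168*I
(2) = -3.58*z^2 + 4.38*z - 0.77
(3) = -a^3 - 9*a^2 + 5*a - 6
(4) = t^3 - 9*t^2 + 24*t - 20
(5) = 26.6805*d^5 - 1.1187*d^4 - 72.3962*d^3 - 7.755*d^2 - 17.4322*d + 0.2772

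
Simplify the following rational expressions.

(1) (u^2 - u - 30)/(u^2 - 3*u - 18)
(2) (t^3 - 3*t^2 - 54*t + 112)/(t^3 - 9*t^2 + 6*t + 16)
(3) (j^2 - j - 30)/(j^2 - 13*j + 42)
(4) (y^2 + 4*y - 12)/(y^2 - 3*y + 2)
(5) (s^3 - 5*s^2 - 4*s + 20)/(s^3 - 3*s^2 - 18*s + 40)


(1) = (u + 5)/(u + 3)
(2) = (t + 7)/(t + 1)
(3) = (j + 5)/(j - 7)
(4) = (y + 6)/(y - 1)
(5) = (s + 2)/(s + 4)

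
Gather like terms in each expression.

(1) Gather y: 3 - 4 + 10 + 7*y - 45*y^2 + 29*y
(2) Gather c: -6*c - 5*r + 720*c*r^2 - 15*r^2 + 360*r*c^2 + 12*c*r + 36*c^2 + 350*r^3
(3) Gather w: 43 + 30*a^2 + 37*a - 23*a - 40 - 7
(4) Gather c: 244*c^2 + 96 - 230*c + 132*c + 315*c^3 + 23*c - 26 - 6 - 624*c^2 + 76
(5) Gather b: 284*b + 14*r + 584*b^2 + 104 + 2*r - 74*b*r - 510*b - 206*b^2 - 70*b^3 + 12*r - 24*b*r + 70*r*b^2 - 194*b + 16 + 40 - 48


(1) = -45*y^2 + 36*y + 9
(2) = c^2*(360*r + 36) + c*(720*r^2 + 12*r - 6) + 350*r^3 - 15*r^2 - 5*r
(3) = 30*a^2 + 14*a - 4
(4) = 315*c^3 - 380*c^2 - 75*c + 140
(5) = -70*b^3 + b^2*(70*r + 378) + b*(-98*r - 420) + 28*r + 112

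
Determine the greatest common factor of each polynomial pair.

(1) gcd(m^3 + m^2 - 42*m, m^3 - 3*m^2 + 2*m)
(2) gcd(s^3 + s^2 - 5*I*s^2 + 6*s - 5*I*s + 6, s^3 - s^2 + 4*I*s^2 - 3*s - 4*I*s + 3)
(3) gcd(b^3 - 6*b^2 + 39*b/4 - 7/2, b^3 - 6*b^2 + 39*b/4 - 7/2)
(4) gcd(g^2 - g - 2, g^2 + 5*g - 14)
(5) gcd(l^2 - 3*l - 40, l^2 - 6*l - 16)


(1) = gcd(m*(m - 6)*(m + 7), m*(m - 2)*(m - 1)) = m
(2) = s + I
(3) = gcd((b - 7/2)*(b - 2)*(b - 1/2), (b - 7/2)*(b - 2)*(b - 1/2)) = b^3 - 6*b^2 + 39*b/4 - 7/2
(4) = g - 2
(5) = gcd((l - 8)*(l + 5), (l - 8)*(l + 2)) = l - 8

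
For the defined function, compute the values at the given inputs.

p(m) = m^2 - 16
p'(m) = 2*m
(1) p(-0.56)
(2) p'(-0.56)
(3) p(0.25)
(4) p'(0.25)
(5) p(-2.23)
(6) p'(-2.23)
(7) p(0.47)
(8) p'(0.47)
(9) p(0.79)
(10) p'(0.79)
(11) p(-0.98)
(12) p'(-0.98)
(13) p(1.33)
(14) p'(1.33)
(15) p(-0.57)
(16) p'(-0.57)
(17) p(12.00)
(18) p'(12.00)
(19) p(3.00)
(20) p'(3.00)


(1) = -15.69
(2) = -1.12
(3) = -15.94
(4) = 0.50
(5) = -11.03
(6) = -4.46
(7) = -15.78
(8) = 0.94
(9) = -15.38
(10) = 1.58
(11) = -15.04
(12) = -1.96
(13) = -14.23
(14) = 2.66
(15) = -15.68
(16) = -1.14
(17) = 128.00
(18) = 24.00
(19) = -7.00
(20) = 6.00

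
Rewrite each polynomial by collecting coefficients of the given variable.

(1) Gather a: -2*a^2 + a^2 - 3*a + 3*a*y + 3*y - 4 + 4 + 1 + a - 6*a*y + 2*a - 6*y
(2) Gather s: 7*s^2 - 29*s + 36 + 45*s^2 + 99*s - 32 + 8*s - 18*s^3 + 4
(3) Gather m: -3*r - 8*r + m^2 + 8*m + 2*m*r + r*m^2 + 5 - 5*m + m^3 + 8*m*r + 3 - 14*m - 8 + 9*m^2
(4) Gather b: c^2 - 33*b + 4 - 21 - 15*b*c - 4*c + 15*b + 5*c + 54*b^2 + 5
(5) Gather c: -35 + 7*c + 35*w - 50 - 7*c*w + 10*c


(1) = -a^2 - 3*a*y - 3*y + 1
(2) = -18*s^3 + 52*s^2 + 78*s + 8
(3) = m^3 + m^2*(r + 10) + m*(10*r - 11) - 11*r
(4) = 54*b^2 + b*(-15*c - 18) + c^2 + c - 12
(5) = c*(17 - 7*w) + 35*w - 85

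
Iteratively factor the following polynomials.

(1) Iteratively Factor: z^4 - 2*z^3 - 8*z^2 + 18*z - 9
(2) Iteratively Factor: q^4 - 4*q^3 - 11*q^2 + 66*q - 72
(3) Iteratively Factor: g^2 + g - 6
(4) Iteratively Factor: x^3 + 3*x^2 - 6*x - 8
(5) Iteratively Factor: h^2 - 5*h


(1) = (z - 1)*(z^3 - z^2 - 9*z + 9) = (z - 3)*(z - 1)*(z^2 + 2*z - 3) = (z - 3)*(z - 1)^2*(z + 3)
(2) = (q - 3)*(q^3 - q^2 - 14*q + 24) = (q - 3)^2*(q^2 + 2*q - 8) = (q - 3)^2*(q + 4)*(q - 2)
(3) = (g + 3)*(g - 2)
(4) = (x - 2)*(x^2 + 5*x + 4) = (x - 2)*(x + 1)*(x + 4)
(5) = (h)*(h - 5)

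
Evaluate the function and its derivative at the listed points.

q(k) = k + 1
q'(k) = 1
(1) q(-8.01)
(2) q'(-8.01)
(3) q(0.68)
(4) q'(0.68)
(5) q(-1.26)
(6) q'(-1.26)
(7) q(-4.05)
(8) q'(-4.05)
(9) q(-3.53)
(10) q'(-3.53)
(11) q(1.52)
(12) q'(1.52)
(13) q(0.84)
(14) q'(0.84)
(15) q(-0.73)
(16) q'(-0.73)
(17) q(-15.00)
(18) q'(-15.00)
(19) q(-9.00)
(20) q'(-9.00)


(1) = -7.01
(2) = 1.00
(3) = 1.68
(4) = 1.00
(5) = -0.26
(6) = 1.00
(7) = -3.05
(8) = 1.00
(9) = -2.53
(10) = 1.00
(11) = 2.52
(12) = 1.00
(13) = 1.84
(14) = 1.00
(15) = 0.27
(16) = 1.00
(17) = -14.00
(18) = 1.00
(19) = -8.00
(20) = 1.00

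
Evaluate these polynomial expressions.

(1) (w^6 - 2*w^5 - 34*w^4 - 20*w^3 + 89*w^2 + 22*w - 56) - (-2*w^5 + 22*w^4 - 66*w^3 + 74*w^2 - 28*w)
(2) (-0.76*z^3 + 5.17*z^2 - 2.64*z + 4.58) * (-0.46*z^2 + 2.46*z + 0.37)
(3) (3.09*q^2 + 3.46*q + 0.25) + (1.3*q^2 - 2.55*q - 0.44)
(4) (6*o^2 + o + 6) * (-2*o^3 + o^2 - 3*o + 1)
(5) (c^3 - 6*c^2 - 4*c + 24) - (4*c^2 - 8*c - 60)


(1) = w^6 - 56*w^4 + 46*w^3 + 15*w^2 + 50*w - 56
(2) = 0.3496*z^5 - 4.2478*z^4 + 13.6514*z^3 - 6.6883*z^2 + 10.29*z + 1.6946
(3) = 4.39*q^2 + 0.91*q - 0.19
(4) = -12*o^5 + 4*o^4 - 29*o^3 + 9*o^2 - 17*o + 6
(5) = c^3 - 10*c^2 + 4*c + 84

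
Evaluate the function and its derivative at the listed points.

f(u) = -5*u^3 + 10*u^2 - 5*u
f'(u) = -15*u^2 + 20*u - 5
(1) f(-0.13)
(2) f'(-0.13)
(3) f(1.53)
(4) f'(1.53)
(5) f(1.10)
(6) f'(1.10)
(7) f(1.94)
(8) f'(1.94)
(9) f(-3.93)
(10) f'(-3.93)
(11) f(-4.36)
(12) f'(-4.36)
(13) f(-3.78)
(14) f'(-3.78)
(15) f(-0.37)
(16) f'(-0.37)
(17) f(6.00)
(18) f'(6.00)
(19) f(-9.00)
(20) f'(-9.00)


(1) = 0.83
(2) = -7.85
(3) = -2.15
(4) = -9.51
(5) = -0.05
(6) = -1.15
(7) = -8.57
(8) = -22.65
(9) = 477.59
(10) = -315.27
(11) = 626.31
(12) = -377.34
(13) = 431.83
(14) = -294.93
(15) = 3.47
(16) = -14.45
(17) = -750.00
(18) = -425.00
(19) = 4500.00
(20) = -1400.00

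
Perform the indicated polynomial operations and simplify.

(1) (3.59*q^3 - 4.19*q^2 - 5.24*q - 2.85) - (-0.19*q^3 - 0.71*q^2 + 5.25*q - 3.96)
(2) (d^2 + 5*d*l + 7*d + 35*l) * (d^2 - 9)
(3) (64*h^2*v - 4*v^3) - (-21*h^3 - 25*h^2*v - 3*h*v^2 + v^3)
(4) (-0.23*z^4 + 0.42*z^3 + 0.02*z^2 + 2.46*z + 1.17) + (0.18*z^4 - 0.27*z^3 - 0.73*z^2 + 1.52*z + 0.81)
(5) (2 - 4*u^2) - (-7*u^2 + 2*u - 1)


(1) = 3.78*q^3 - 3.48*q^2 - 10.49*q + 1.11
(2) = d^4 + 5*d^3*l + 7*d^3 + 35*d^2*l - 9*d^2 - 45*d*l - 63*d - 315*l
(3) = 21*h^3 + 89*h^2*v + 3*h*v^2 - 5*v^3
(4) = -0.05*z^4 + 0.15*z^3 - 0.71*z^2 + 3.98*z + 1.98
(5) = 3*u^2 - 2*u + 3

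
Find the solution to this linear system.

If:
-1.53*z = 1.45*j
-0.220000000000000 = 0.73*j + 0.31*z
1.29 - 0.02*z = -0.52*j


Then:
No Solution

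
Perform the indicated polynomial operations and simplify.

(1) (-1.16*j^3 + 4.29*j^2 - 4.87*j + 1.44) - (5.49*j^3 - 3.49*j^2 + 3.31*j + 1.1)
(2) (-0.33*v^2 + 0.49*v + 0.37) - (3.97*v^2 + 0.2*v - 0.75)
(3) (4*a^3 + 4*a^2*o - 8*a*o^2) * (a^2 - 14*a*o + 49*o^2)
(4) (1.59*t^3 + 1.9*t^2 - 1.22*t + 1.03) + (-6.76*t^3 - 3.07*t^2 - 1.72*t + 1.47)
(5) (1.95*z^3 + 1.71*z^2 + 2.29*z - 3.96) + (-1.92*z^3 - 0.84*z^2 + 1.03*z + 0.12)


(1) = -6.65*j^3 + 7.78*j^2 - 8.18*j + 0.34
(2) = -4.3*v^2 + 0.29*v + 1.12
(3) = 4*a^5 - 52*a^4*o + 132*a^3*o^2 + 308*a^2*o^3 - 392*a*o^4
(4) = -5.17*t^3 - 1.17*t^2 - 2.94*t + 2.5
(5) = 0.03*z^3 + 0.87*z^2 + 3.32*z - 3.84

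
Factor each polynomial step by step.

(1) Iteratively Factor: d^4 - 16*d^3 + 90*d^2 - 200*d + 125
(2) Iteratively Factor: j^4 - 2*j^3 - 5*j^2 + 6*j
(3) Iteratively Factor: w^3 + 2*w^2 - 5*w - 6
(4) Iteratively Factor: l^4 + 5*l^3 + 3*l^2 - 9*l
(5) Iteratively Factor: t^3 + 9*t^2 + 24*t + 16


(1) = (d - 5)*(d^3 - 11*d^2 + 35*d - 25) = (d - 5)^2*(d^2 - 6*d + 5) = (d - 5)^2*(d - 1)*(d - 5)
(2) = (j - 3)*(j^3 + j^2 - 2*j) = (j - 3)*(j - 1)*(j^2 + 2*j) = j*(j - 3)*(j - 1)*(j + 2)
(3) = (w + 3)*(w^2 - w - 2) = (w - 2)*(w + 3)*(w + 1)
(4) = (l + 3)*(l^3 + 2*l^2 - 3*l) = (l + 3)^2*(l^2 - l) = l*(l + 3)^2*(l - 1)
(5) = (t + 1)*(t^2 + 8*t + 16) = (t + 1)*(t + 4)*(t + 4)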